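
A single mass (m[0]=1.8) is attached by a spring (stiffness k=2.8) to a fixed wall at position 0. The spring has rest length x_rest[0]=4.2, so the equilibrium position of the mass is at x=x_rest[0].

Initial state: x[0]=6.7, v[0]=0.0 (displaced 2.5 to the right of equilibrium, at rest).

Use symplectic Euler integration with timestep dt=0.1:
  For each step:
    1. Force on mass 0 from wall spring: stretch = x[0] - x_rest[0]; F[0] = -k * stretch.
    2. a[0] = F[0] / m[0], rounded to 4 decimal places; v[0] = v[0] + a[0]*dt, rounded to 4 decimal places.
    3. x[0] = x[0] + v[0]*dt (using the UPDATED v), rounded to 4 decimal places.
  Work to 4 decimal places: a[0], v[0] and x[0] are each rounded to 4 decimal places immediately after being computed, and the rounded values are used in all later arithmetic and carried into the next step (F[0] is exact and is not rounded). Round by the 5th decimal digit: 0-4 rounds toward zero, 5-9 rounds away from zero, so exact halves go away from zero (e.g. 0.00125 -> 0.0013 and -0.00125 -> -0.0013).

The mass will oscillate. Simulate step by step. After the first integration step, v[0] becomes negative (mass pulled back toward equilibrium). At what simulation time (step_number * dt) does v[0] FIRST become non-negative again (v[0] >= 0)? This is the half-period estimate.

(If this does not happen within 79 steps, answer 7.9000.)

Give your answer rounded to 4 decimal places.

Answer: 2.6000

Derivation:
Step 0: x=[6.7000] v=[0.0000]
Step 1: x=[6.6611] v=[-0.3889]
Step 2: x=[6.5839] v=[-0.7717]
Step 3: x=[6.4697] v=[-1.1425]
Step 4: x=[6.3201] v=[-1.4956]
Step 5: x=[6.1376] v=[-1.8254]
Step 6: x=[5.9249] v=[-2.1268]
Step 7: x=[5.6854] v=[-2.3951]
Step 8: x=[5.4228] v=[-2.6262]
Step 9: x=[5.1412] v=[-2.8164]
Step 10: x=[4.8449] v=[-2.9628]
Step 11: x=[4.5386] v=[-3.0631]
Step 12: x=[4.2270] v=[-3.1158]
Step 13: x=[3.9150] v=[-3.1200]
Step 14: x=[3.6074] v=[-3.0757]
Step 15: x=[3.3091] v=[-2.9835]
Step 16: x=[3.0246] v=[-2.8449]
Step 17: x=[2.7584] v=[-2.6621]
Step 18: x=[2.5146] v=[-2.4379]
Step 19: x=[2.2970] v=[-2.1757]
Step 20: x=[2.1090] v=[-1.8797]
Step 21: x=[1.9536] v=[-1.5544]
Step 22: x=[1.8331] v=[-1.2050]
Step 23: x=[1.7494] v=[-0.8368]
Step 24: x=[1.7038] v=[-0.4556]
Step 25: x=[1.6971] v=[-0.0673]
Step 26: x=[1.7293] v=[0.3220]
First v>=0 after going negative at step 26, time=2.6000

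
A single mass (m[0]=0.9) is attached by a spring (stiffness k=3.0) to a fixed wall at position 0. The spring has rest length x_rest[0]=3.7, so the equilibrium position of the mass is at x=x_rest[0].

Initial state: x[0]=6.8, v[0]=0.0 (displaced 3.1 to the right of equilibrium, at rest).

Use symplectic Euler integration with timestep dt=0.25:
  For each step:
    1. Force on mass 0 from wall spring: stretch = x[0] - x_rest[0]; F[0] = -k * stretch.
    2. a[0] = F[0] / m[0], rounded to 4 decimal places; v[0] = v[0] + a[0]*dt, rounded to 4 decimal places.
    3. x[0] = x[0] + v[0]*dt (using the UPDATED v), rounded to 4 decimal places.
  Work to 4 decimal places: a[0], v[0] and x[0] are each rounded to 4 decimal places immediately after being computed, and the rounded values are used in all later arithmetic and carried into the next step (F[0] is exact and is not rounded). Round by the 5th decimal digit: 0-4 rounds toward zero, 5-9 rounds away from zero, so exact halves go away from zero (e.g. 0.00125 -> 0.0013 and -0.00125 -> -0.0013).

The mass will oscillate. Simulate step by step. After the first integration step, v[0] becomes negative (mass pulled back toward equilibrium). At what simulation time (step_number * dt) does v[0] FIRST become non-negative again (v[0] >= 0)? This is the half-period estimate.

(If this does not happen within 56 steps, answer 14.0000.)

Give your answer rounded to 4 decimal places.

Step 0: x=[6.8000] v=[0.0000]
Step 1: x=[6.1542] v=[-2.5833]
Step 2: x=[4.9971] v=[-4.6285]
Step 3: x=[3.5698] v=[-5.7094]
Step 4: x=[2.1696] v=[-5.6009]
Step 5: x=[1.0882] v=[-4.3256]
Step 6: x=[0.5509] v=[-2.1491]
Step 7: x=[0.6697] v=[0.4752]
First v>=0 after going negative at step 7, time=1.7500

Answer: 1.7500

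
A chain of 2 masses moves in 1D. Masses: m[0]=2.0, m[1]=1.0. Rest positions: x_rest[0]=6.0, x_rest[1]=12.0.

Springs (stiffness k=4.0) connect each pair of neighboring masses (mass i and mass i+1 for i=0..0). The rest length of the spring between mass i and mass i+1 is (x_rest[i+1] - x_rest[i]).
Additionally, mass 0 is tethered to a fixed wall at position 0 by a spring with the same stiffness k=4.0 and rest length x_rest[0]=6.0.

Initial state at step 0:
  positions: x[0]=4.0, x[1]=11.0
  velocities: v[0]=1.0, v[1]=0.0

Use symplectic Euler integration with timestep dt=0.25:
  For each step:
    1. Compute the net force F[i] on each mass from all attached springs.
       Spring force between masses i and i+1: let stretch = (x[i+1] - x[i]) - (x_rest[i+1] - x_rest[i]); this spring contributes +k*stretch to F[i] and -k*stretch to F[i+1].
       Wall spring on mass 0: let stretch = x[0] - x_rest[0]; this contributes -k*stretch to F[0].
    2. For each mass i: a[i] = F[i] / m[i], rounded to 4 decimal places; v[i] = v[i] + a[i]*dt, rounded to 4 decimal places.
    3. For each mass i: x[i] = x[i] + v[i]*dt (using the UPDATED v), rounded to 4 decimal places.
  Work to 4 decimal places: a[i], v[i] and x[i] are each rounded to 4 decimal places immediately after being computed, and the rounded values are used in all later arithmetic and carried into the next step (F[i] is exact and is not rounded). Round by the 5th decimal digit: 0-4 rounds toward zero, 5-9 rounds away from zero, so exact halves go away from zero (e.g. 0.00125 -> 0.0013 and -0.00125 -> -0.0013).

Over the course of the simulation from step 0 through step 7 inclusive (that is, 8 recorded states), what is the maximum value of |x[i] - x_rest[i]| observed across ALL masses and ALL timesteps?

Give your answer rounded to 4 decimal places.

Answer: 2.0424

Derivation:
Step 0: x=[4.0000 11.0000] v=[1.0000 0.0000]
Step 1: x=[4.6250 10.7500] v=[2.5000 -1.0000]
Step 2: x=[5.4375 10.4688] v=[3.2500 -1.1250]
Step 3: x=[6.1992 10.4297] v=[3.0469 -0.1563]
Step 4: x=[6.7149 10.8330] v=[2.0626 1.6132]
Step 5: x=[6.9060 11.7068] v=[0.7642 3.4951]
Step 6: x=[6.8339 12.8804] v=[-0.2884 4.6943]
Step 7: x=[6.6634 14.0424] v=[-0.6821 4.6478]
Max displacement = 2.0424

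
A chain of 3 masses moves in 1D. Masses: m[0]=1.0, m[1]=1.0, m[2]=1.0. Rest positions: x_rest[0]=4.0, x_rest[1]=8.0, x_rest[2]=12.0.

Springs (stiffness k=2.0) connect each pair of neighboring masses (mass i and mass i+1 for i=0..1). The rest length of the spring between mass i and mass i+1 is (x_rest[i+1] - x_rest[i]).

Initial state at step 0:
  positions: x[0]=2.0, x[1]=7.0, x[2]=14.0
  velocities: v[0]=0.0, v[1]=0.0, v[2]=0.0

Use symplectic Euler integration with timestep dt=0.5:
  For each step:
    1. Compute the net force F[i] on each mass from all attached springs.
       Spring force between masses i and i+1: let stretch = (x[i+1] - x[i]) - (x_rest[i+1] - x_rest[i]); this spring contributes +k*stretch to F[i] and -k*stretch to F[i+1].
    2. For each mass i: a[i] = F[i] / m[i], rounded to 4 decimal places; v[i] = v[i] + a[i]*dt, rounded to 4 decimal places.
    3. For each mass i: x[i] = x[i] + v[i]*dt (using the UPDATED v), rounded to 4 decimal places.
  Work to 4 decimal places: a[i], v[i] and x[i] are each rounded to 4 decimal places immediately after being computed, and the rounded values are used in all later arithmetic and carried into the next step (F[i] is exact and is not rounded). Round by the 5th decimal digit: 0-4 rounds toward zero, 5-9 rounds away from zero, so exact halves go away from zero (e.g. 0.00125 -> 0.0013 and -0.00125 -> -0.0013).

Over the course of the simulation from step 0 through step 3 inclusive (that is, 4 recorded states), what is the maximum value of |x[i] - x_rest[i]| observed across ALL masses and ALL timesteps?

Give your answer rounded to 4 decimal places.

Answer: 2.1250

Derivation:
Step 0: x=[2.0000 7.0000 14.0000] v=[0.0000 0.0000 0.0000]
Step 1: x=[2.5000 8.0000 12.5000] v=[1.0000 2.0000 -3.0000]
Step 2: x=[3.7500 8.5000 10.7500] v=[2.5000 1.0000 -3.5000]
Step 3: x=[5.3750 7.7500 9.8750] v=[3.2500 -1.5000 -1.7500]
Max displacement = 2.1250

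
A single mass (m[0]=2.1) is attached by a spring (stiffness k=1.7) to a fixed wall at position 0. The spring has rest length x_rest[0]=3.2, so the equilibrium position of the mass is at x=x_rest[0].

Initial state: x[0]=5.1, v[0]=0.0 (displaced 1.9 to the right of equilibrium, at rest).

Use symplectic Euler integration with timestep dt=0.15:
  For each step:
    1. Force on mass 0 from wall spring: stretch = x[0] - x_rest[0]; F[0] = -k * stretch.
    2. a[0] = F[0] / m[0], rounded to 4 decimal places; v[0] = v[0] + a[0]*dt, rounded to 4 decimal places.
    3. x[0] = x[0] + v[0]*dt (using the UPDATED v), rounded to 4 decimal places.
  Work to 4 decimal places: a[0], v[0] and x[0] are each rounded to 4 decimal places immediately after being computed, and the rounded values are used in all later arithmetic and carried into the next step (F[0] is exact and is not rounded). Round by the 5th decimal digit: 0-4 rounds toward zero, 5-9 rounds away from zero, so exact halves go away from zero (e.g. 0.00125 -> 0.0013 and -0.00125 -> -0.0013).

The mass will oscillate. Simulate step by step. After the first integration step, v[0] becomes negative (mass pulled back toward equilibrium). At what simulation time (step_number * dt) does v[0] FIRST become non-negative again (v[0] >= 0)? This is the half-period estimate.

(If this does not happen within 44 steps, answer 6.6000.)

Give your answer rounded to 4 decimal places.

Step 0: x=[5.1000] v=[0.0000]
Step 1: x=[5.0654] v=[-0.2307]
Step 2: x=[4.9968] v=[-0.4572]
Step 3: x=[4.8955] v=[-0.6754]
Step 4: x=[4.7633] v=[-0.8813]
Step 5: x=[4.6026] v=[-1.0711]
Step 6: x=[4.4164] v=[-1.2414]
Step 7: x=[4.2080] v=[-1.3891]
Step 8: x=[3.9813] v=[-1.5115]
Step 9: x=[3.7403] v=[-1.6064]
Step 10: x=[3.4895] v=[-1.6720]
Step 11: x=[3.2334] v=[-1.7072]
Step 12: x=[2.9767] v=[-1.7113]
Step 13: x=[2.7241] v=[-1.6842]
Step 14: x=[2.4801] v=[-1.6264]
Step 15: x=[2.2493] v=[-1.5390]
Step 16: x=[2.0358] v=[-1.4236]
Step 17: x=[1.8435] v=[-1.2822]
Step 18: x=[1.6759] v=[-1.1175]
Step 19: x=[1.5360] v=[-0.9324]
Step 20: x=[1.4264] v=[-0.7304]
Step 21: x=[1.3492] v=[-0.5150]
Step 22: x=[1.3057] v=[-0.2903]
Step 23: x=[1.2967] v=[-0.0603]
Step 24: x=[1.3223] v=[0.1708]
First v>=0 after going negative at step 24, time=3.6000

Answer: 3.6000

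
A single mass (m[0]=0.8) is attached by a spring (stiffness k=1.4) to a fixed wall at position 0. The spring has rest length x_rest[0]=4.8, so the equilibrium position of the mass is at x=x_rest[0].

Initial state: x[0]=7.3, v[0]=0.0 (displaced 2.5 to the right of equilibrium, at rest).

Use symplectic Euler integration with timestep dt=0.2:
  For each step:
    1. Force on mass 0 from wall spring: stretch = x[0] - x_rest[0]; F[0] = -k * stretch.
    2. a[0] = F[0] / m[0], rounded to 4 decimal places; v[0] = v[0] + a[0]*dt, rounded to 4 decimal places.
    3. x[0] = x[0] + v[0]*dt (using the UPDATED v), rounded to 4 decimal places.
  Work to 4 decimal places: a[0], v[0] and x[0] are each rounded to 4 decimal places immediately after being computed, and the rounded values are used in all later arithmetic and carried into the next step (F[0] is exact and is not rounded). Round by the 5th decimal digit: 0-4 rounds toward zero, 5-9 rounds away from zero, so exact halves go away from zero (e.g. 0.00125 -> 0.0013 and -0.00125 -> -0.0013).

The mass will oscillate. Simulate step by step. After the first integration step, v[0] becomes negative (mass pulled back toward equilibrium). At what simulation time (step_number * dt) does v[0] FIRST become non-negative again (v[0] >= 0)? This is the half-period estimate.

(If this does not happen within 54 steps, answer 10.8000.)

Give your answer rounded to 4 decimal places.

Answer: 2.4000

Derivation:
Step 0: x=[7.3000] v=[0.0000]
Step 1: x=[7.1250] v=[-0.8750]
Step 2: x=[6.7872] v=[-1.6888]
Step 3: x=[6.3103] v=[-2.3843]
Step 4: x=[5.7277] v=[-2.9129]
Step 5: x=[5.0802] v=[-3.2376]
Step 6: x=[4.4131] v=[-3.3357]
Step 7: x=[3.7730] v=[-3.2003]
Step 8: x=[3.2048] v=[-2.8408]
Step 9: x=[2.7483] v=[-2.2825]
Step 10: x=[2.4354] v=[-1.5644]
Step 11: x=[2.2880] v=[-0.7368]
Step 12: x=[2.3165] v=[0.1424]
First v>=0 after going negative at step 12, time=2.4000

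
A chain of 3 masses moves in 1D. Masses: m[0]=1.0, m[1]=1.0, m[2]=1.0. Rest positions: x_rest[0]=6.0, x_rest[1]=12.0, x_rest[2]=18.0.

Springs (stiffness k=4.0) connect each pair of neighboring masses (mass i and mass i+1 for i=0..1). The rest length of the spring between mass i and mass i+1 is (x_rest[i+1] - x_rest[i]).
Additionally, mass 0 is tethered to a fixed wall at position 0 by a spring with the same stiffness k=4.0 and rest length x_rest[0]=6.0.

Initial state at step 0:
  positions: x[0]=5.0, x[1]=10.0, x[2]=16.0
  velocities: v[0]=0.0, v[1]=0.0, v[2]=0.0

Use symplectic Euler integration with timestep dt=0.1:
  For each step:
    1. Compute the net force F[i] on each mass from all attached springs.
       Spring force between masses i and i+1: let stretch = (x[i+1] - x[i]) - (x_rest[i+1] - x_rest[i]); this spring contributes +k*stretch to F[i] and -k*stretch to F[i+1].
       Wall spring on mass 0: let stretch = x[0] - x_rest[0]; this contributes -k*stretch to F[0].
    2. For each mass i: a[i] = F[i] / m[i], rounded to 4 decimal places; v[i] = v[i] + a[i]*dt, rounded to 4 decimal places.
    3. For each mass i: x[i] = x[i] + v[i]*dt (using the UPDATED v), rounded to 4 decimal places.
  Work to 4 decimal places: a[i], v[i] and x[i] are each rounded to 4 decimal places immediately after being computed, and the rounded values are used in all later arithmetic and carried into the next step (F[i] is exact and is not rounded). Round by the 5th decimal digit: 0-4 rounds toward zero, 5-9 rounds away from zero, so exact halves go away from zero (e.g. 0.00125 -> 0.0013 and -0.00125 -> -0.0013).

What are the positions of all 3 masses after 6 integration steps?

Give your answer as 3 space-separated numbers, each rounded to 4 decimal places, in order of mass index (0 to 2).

Step 0: x=[5.0000 10.0000 16.0000] v=[0.0000 0.0000 0.0000]
Step 1: x=[5.0000 10.0400 16.0000] v=[0.0000 0.4000 0.0000]
Step 2: x=[5.0016 10.1168 16.0016] v=[0.0160 0.7680 0.0160]
Step 3: x=[5.0077 10.2244 16.0078] v=[0.0614 1.0758 0.0621]
Step 4: x=[5.0222 10.3547 16.0227] v=[0.1450 1.3025 0.1487]
Step 5: x=[5.0491 10.4984 16.0509] v=[0.2691 1.4367 0.2815]
Step 6: x=[5.0920 10.6462 16.0970] v=[0.4292 1.4780 0.4605]

Answer: 5.0920 10.6462 16.0970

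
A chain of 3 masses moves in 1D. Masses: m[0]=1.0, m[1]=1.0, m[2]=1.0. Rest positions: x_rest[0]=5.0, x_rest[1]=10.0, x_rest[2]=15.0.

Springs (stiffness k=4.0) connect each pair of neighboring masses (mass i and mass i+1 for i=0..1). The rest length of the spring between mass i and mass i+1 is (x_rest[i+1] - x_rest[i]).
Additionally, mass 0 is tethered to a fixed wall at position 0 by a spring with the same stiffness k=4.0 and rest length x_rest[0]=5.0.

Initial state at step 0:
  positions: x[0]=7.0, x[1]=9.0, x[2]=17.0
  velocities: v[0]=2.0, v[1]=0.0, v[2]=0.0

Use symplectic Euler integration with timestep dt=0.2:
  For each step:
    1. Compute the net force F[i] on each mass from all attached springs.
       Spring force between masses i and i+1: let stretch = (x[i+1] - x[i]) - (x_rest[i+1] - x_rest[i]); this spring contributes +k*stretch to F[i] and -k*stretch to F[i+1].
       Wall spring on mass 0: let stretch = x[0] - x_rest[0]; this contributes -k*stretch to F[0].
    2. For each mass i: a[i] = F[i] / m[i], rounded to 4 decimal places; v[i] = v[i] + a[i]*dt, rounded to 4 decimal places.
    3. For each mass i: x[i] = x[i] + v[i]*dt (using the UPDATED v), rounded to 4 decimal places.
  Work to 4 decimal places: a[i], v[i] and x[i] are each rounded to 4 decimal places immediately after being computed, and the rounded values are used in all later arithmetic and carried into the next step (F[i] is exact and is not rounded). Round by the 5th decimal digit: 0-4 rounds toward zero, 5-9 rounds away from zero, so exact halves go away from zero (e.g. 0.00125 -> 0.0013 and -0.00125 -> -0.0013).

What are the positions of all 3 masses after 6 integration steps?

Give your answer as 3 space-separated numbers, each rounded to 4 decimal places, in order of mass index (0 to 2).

Answer: 5.4274 10.8696 15.8327

Derivation:
Step 0: x=[7.0000 9.0000 17.0000] v=[2.0000 0.0000 0.0000]
Step 1: x=[6.6000 9.9600 16.5200] v=[-2.0000 4.8000 -2.4000]
Step 2: x=[5.6816 11.4320 15.7904] v=[-4.5920 7.3600 -3.6480]
Step 3: x=[4.7742 12.6813 15.1635] v=[-4.5370 6.2464 -3.1347]
Step 4: x=[4.3681 13.0626 14.9394] v=[-2.0307 1.9065 -1.1205]
Step 5: x=[4.6542 12.3531 15.2150] v=[1.4304 -3.5477 1.3781]
Step 6: x=[5.4274 10.8696 15.8327] v=[3.8662 -7.4173 3.0886]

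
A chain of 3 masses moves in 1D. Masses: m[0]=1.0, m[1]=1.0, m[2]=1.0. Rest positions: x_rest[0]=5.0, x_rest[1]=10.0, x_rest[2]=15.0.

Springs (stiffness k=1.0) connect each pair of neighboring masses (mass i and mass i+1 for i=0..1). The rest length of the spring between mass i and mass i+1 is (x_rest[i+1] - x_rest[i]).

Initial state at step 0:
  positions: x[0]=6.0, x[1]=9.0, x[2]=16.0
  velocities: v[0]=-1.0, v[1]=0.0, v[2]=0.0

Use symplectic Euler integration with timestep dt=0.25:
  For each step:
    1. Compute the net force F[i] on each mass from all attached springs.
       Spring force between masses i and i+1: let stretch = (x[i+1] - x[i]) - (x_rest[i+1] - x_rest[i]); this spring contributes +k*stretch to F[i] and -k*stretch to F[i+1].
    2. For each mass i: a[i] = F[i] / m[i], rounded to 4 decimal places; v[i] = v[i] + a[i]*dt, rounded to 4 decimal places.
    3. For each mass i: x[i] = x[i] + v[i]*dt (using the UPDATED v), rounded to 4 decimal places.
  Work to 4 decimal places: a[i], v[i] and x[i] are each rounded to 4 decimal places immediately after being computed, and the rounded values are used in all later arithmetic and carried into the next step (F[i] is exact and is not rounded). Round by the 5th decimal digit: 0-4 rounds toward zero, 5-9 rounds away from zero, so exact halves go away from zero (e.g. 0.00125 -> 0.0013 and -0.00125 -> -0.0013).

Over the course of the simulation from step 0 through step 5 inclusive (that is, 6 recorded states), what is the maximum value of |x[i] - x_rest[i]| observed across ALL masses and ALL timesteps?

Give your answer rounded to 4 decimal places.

Answer: 1.1466

Derivation:
Step 0: x=[6.0000 9.0000 16.0000] v=[-1.0000 0.0000 0.0000]
Step 1: x=[5.6250 9.2500 15.8750] v=[-1.5000 1.0000 -0.5000]
Step 2: x=[5.1641 9.6875 15.6484] v=[-1.8438 1.7500 -0.9063]
Step 3: x=[4.6734 10.2149 15.3618] v=[-1.9630 2.1094 -1.1465]
Step 4: x=[4.2165 10.7176 15.0660] v=[-1.8276 2.0108 -1.1832]
Step 5: x=[3.8534 11.0858 14.8109] v=[-1.4523 1.4726 -1.0203]
Max displacement = 1.1466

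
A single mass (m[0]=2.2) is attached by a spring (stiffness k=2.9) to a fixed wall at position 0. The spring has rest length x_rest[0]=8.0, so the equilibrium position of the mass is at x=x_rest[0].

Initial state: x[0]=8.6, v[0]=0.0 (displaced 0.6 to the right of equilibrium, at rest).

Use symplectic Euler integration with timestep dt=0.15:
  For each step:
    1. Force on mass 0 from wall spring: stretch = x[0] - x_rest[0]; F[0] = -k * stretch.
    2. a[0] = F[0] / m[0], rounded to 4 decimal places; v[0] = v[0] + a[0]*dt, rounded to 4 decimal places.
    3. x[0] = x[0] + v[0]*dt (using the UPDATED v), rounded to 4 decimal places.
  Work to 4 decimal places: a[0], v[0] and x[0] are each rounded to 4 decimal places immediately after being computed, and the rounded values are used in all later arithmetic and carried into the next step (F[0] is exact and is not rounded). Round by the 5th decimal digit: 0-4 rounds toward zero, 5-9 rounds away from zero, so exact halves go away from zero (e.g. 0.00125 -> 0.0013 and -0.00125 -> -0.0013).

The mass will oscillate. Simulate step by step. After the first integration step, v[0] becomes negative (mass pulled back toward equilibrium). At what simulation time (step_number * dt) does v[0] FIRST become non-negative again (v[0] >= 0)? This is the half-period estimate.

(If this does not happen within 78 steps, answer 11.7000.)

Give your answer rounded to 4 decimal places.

Answer: 2.8500

Derivation:
Step 0: x=[8.6000] v=[0.0000]
Step 1: x=[8.5822] v=[-0.1186]
Step 2: x=[8.5471] v=[-0.2337]
Step 3: x=[8.4958] v=[-0.3419]
Step 4: x=[8.4298] v=[-0.4399]
Step 5: x=[8.3511] v=[-0.5249]
Step 6: x=[8.2620] v=[-0.5943]
Step 7: x=[8.1651] v=[-0.6461]
Step 8: x=[8.0633] v=[-0.6787]
Step 9: x=[7.9596] v=[-0.6912]
Step 10: x=[7.8571] v=[-0.6832]
Step 11: x=[7.7589] v=[-0.6549]
Step 12: x=[7.6678] v=[-0.6072]
Step 13: x=[7.5866] v=[-0.5415]
Step 14: x=[7.5176] v=[-0.4598]
Step 15: x=[7.4629] v=[-0.3644]
Step 16: x=[7.4242] v=[-0.2582]
Step 17: x=[7.4025] v=[-0.1444]
Step 18: x=[7.3986] v=[-0.0263]
Step 19: x=[7.4125] v=[0.0926]
First v>=0 after going negative at step 19, time=2.8500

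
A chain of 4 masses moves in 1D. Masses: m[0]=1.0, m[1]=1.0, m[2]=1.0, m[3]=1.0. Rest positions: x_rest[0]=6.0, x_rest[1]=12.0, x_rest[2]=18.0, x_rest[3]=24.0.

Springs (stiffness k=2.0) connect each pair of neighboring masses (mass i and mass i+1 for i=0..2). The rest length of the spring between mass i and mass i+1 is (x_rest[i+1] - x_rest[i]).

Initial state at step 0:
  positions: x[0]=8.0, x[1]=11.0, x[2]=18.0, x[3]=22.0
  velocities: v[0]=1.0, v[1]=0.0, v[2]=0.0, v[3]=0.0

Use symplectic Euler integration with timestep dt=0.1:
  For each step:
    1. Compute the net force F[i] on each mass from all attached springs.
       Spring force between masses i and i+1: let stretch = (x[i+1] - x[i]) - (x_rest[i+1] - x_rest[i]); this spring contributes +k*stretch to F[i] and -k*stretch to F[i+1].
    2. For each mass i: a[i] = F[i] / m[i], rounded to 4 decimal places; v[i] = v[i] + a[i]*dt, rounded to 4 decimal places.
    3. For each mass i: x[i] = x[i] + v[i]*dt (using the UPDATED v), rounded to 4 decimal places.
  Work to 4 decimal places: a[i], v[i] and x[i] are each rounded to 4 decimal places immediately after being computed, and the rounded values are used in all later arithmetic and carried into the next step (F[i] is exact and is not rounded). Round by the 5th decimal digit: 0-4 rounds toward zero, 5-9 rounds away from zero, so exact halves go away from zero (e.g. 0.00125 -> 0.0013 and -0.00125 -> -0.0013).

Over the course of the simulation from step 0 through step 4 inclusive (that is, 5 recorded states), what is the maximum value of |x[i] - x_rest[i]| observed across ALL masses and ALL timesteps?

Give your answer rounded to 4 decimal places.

Step 0: x=[8.0000 11.0000 18.0000 22.0000] v=[1.0000 0.0000 0.0000 0.0000]
Step 1: x=[8.0400 11.0800 17.9400 22.0400] v=[0.4000 0.8000 -0.6000 0.4000]
Step 2: x=[8.0208 11.2364 17.8248 22.1180] v=[-0.1920 1.5640 -1.1520 0.7800]
Step 3: x=[7.9459 11.4603 17.6637 22.2301] v=[-0.7489 2.2386 -1.6110 1.1214]
Step 4: x=[7.8213 11.7379 17.4699 22.3709] v=[-1.2460 2.7764 -1.9384 1.4081]
Max displacement = 2.0400

Answer: 2.0400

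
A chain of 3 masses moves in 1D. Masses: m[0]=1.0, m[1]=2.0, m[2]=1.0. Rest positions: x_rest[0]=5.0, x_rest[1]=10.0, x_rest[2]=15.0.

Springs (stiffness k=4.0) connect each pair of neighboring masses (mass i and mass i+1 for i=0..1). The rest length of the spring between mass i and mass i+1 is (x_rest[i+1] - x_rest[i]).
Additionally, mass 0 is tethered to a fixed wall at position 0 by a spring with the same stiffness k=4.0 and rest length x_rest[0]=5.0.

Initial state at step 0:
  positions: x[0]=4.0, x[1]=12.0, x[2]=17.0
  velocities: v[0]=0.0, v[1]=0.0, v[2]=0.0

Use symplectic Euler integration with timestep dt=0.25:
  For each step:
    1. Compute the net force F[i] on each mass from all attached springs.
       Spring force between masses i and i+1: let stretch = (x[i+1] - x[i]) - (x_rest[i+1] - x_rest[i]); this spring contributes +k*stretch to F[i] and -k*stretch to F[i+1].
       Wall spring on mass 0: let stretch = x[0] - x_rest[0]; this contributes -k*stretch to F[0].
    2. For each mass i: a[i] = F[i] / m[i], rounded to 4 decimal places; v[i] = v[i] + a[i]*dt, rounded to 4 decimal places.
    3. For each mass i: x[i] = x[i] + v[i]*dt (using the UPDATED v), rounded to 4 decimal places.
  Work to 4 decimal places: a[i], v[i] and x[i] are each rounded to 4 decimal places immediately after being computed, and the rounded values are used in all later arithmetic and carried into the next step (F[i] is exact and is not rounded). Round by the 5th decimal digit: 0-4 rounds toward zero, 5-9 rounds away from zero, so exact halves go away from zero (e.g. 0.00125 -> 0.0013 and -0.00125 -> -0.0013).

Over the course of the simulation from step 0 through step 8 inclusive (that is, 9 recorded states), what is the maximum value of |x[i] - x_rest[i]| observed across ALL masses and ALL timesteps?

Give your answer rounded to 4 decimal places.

Step 0: x=[4.0000 12.0000 17.0000] v=[0.0000 0.0000 0.0000]
Step 1: x=[5.0000 11.6250 17.0000] v=[4.0000 -1.5000 0.0000]
Step 2: x=[6.4063 11.0938 16.9063] v=[5.6250 -2.1250 -0.3750]
Step 3: x=[7.3829 10.7032 16.6094] v=[3.9062 -1.5625 -1.1875]
Step 4: x=[7.3438 10.6358 16.0860] v=[-0.1564 -0.2696 -2.0937]
Step 5: x=[6.2918 10.8382 15.4500] v=[-4.2082 0.8095 -2.5439]
Step 6: x=[4.8034 11.0488 14.9111] v=[-5.9536 0.8422 -2.1557]
Step 7: x=[3.6755 10.9615 14.6566] v=[-4.5116 -0.3494 -1.0180]
Step 8: x=[3.4502 10.4253 14.7283] v=[-0.9011 -2.1449 0.2869]
Max displacement = 2.3829

Answer: 2.3829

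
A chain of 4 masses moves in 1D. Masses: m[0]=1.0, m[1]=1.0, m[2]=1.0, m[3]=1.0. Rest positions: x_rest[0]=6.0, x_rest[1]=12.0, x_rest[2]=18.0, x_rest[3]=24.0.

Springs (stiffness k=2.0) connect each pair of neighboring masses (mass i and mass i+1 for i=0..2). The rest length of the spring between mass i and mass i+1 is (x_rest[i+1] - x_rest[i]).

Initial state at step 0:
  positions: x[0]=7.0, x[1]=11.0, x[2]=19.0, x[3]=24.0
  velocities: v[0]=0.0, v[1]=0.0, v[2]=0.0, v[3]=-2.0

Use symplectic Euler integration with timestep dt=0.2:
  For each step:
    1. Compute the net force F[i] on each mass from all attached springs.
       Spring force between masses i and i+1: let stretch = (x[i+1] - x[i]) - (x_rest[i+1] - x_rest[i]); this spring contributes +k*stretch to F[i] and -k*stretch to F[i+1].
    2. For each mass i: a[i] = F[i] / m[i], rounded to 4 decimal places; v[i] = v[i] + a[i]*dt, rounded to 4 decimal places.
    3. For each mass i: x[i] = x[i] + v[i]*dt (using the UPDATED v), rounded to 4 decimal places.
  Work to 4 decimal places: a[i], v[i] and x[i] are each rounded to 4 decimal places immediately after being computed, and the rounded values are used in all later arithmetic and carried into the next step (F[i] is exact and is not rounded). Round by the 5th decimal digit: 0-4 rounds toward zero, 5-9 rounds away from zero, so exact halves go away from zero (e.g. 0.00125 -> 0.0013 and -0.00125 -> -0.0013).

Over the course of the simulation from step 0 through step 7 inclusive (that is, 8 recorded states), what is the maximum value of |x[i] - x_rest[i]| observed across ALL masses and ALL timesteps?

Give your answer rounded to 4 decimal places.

Step 0: x=[7.0000 11.0000 19.0000 24.0000] v=[0.0000 0.0000 0.0000 -2.0000]
Step 1: x=[6.8400 11.3200 18.7600 23.6800] v=[-0.8000 1.6000 -1.2000 -1.6000]
Step 2: x=[6.5584 11.8768 18.3184 23.4464] v=[-1.4080 2.7840 -2.2080 -1.1680]
Step 3: x=[6.2223 12.5235 17.7717 23.2826] v=[-1.6806 3.2333 -2.7334 -0.8192]
Step 4: x=[5.9103 13.0859 17.2460 23.1579] v=[-1.5601 2.8121 -2.6283 -0.6236]
Step 5: x=[5.6923 13.4071 16.8605 23.0402] v=[-1.0899 1.6059 -1.9276 -0.5884]
Step 6: x=[5.6115 13.3874 16.6931 22.9081] v=[-0.4040 -0.0987 -0.8371 -0.6603]
Step 7: x=[5.6728 13.0100 16.7584 22.7588] v=[0.3064 -1.8868 0.3266 -0.7463]
Max displacement = 1.4071

Answer: 1.4071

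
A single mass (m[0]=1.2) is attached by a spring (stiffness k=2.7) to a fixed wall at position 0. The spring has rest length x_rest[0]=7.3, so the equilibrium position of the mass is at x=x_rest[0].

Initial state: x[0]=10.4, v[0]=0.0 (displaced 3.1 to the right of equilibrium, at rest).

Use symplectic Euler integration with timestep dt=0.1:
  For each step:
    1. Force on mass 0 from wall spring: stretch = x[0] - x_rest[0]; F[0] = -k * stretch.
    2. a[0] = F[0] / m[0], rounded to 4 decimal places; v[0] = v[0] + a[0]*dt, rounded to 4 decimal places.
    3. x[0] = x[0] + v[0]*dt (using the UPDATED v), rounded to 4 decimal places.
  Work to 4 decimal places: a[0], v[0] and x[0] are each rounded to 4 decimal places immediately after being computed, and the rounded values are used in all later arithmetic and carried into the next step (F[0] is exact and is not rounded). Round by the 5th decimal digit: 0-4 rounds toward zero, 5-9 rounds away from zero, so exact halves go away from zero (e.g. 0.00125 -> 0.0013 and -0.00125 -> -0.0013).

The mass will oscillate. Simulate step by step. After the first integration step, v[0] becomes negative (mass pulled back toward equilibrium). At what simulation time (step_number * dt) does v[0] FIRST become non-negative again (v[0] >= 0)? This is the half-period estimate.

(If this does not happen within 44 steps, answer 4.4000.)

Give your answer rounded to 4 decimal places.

Step 0: x=[10.4000] v=[0.0000]
Step 1: x=[10.3303] v=[-0.6975]
Step 2: x=[10.1924] v=[-1.3793]
Step 3: x=[9.9894] v=[-2.0301]
Step 4: x=[9.7259] v=[-2.6352]
Step 5: x=[9.4078] v=[-3.1810]
Step 6: x=[9.0423] v=[-3.6553]
Step 7: x=[8.6376] v=[-4.0473]
Step 8: x=[8.2028] v=[-4.3483]
Step 9: x=[7.7477] v=[-4.5514]
Step 10: x=[7.2825] v=[-4.6521]
Step 11: x=[6.8177] v=[-4.6482]
Step 12: x=[6.3637] v=[-4.5397]
Step 13: x=[5.9308] v=[-4.3290]
Step 14: x=[5.5287] v=[-4.0209]
Step 15: x=[5.1665] v=[-3.6224]
Step 16: x=[4.8523] v=[-3.1424]
Step 17: x=[4.5931] v=[-2.5917]
Step 18: x=[4.3948] v=[-1.9827]
Step 19: x=[4.2619] v=[-1.3290]
Step 20: x=[4.1974] v=[-0.6454]
Step 21: x=[4.2027] v=[0.0527]
First v>=0 after going negative at step 21, time=2.1000

Answer: 2.1000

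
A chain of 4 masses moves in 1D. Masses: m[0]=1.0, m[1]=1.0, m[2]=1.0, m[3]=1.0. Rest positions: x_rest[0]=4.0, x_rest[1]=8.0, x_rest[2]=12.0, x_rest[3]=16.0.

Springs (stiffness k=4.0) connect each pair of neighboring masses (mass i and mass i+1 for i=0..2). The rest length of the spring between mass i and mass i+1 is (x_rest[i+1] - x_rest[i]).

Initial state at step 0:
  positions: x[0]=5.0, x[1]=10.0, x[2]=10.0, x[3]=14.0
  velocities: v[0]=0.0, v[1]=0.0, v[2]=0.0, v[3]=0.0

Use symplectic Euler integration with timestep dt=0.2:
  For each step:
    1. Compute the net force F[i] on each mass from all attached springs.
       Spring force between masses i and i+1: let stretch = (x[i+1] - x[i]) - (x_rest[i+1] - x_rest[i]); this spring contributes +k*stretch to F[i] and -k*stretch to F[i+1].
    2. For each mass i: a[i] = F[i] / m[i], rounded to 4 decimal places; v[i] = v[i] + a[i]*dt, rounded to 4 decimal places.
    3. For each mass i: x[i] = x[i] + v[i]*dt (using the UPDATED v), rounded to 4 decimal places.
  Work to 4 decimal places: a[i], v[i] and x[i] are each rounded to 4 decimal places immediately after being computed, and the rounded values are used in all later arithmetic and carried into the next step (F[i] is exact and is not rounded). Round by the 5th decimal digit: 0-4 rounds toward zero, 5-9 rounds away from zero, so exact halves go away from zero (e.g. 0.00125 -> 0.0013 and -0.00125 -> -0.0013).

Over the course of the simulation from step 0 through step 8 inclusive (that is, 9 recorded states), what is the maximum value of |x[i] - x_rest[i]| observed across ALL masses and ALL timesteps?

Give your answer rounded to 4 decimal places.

Step 0: x=[5.0000 10.0000 10.0000 14.0000] v=[0.0000 0.0000 0.0000 0.0000]
Step 1: x=[5.1600 9.2000 10.6400 14.0000] v=[0.8000 -4.0000 3.2000 0.0000]
Step 2: x=[5.3264 7.9840 11.5872 14.1024] v=[0.8320 -6.0800 4.7360 0.5120]
Step 3: x=[5.2780 6.9193 12.3603 14.4424] v=[-0.2419 -5.3235 3.8656 1.6998]
Step 4: x=[4.8522 6.4626 12.5960 15.0892] v=[-2.1289 -2.2837 1.1785 3.2341]
Step 5: x=[4.0441 6.7295 12.2493 15.9771] v=[-4.0406 1.3347 -1.7337 4.4395]
Step 6: x=[3.0256 7.4499 11.6158 16.9086] v=[-5.0923 3.6022 -3.1673 4.6573]
Step 7: x=[2.0750 8.1290 11.1626 17.6332] v=[-4.7529 3.3955 -2.2658 3.6231]
Step 8: x=[1.4531 8.3248 11.2594 17.9625] v=[-3.1097 0.9792 0.4838 1.6466]
Max displacement = 2.5469

Answer: 2.5469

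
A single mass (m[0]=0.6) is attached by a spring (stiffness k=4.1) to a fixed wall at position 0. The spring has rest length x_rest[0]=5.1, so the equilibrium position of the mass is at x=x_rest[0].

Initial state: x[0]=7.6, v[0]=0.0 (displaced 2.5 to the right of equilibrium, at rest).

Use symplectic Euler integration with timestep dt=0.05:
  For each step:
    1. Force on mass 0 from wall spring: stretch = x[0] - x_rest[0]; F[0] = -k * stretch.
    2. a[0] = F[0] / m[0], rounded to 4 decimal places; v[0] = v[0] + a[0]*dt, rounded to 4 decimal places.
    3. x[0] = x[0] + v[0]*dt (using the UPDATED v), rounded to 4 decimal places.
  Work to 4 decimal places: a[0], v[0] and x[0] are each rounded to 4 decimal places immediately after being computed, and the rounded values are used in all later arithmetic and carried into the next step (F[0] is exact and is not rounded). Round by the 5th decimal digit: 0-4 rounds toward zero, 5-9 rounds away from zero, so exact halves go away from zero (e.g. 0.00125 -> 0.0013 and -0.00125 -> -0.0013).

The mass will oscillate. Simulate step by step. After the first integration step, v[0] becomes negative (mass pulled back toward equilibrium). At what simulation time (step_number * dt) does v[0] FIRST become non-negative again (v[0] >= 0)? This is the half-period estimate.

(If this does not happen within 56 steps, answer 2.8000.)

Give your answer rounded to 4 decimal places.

Step 0: x=[7.6000] v=[0.0000]
Step 1: x=[7.5573] v=[-0.8542]
Step 2: x=[7.4726] v=[-1.6938]
Step 3: x=[7.3474] v=[-2.5044]
Step 4: x=[7.1838] v=[-3.2723]
Step 5: x=[6.9846] v=[-3.9843]
Step 6: x=[6.7532] v=[-4.6282]
Step 7: x=[6.4936] v=[-5.1930]
Step 8: x=[6.2101] v=[-5.6691]
Step 9: x=[5.9077] v=[-6.0484]
Step 10: x=[5.5915] v=[-6.3244]
Step 11: x=[5.2669] v=[-6.4923]
Step 12: x=[4.9394] v=[-6.5493]
Step 13: x=[4.6147] v=[-6.4944]
Step 14: x=[4.2983] v=[-6.3286]
Step 15: x=[3.9956] v=[-6.0547]
Step 16: x=[3.7117] v=[-5.6774]
Step 17: x=[3.4515] v=[-5.2031]
Step 18: x=[3.2195] v=[-4.6399]
Step 19: x=[3.0196] v=[-3.9974]
Step 20: x=[2.8553] v=[-3.2866]
Step 21: x=[2.7293] v=[-2.5197]
Step 22: x=[2.6438] v=[-1.7097]
Step 23: x=[2.6003] v=[-0.8705]
Step 24: x=[2.5995] v=[-0.0164]
Step 25: x=[2.6414] v=[0.8379]
First v>=0 after going negative at step 25, time=1.2500

Answer: 1.2500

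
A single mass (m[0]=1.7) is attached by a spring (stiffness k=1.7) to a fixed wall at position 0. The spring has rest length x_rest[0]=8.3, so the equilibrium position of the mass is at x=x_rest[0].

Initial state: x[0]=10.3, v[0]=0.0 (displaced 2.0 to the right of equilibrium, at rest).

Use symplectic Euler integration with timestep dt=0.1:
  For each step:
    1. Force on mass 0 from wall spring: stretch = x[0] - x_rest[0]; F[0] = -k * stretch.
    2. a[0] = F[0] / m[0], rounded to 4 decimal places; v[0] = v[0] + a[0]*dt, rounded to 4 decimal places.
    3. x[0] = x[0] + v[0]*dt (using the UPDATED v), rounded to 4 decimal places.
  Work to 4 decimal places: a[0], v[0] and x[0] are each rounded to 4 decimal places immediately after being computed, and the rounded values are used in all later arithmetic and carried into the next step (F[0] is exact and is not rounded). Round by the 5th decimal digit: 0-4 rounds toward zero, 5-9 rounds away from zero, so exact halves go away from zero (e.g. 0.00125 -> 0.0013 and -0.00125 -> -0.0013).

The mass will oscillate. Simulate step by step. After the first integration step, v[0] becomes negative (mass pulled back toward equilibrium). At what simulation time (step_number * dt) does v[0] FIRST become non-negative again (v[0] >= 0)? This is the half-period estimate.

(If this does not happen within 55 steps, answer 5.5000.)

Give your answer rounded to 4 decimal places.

Answer: 3.2000

Derivation:
Step 0: x=[10.3000] v=[0.0000]
Step 1: x=[10.2800] v=[-0.2000]
Step 2: x=[10.2402] v=[-0.3980]
Step 3: x=[10.1810] v=[-0.5920]
Step 4: x=[10.1030] v=[-0.7801]
Step 5: x=[10.0070] v=[-0.9604]
Step 6: x=[9.8939] v=[-1.1311]
Step 7: x=[9.7649] v=[-1.2905]
Step 8: x=[9.6212] v=[-1.4370]
Step 9: x=[9.4643] v=[-1.5691]
Step 10: x=[9.2958] v=[-1.6855]
Step 11: x=[9.1173] v=[-1.7851]
Step 12: x=[8.9306] v=[-1.8668]
Step 13: x=[8.7376] v=[-1.9299]
Step 14: x=[8.5402] v=[-1.9737]
Step 15: x=[8.3404] v=[-1.9977]
Step 16: x=[8.1402] v=[-2.0017]
Step 17: x=[7.9416] v=[-1.9857]
Step 18: x=[7.7466] v=[-1.9499]
Step 19: x=[7.5571] v=[-1.8946]
Step 20: x=[7.3751] v=[-1.8203]
Step 21: x=[7.2023] v=[-1.7278]
Step 22: x=[7.0405] v=[-1.6180]
Step 23: x=[6.8913] v=[-1.4921]
Step 24: x=[6.7562] v=[-1.3512]
Step 25: x=[6.6365] v=[-1.1968]
Step 26: x=[6.5335] v=[-1.0305]
Step 27: x=[6.4481] v=[-0.8539]
Step 28: x=[6.3812] v=[-0.6687]
Step 29: x=[6.3335] v=[-0.4768]
Step 30: x=[6.3055] v=[-0.2802]
Step 31: x=[6.2974] v=[-0.0808]
Step 32: x=[6.3094] v=[0.1195]
First v>=0 after going negative at step 32, time=3.2000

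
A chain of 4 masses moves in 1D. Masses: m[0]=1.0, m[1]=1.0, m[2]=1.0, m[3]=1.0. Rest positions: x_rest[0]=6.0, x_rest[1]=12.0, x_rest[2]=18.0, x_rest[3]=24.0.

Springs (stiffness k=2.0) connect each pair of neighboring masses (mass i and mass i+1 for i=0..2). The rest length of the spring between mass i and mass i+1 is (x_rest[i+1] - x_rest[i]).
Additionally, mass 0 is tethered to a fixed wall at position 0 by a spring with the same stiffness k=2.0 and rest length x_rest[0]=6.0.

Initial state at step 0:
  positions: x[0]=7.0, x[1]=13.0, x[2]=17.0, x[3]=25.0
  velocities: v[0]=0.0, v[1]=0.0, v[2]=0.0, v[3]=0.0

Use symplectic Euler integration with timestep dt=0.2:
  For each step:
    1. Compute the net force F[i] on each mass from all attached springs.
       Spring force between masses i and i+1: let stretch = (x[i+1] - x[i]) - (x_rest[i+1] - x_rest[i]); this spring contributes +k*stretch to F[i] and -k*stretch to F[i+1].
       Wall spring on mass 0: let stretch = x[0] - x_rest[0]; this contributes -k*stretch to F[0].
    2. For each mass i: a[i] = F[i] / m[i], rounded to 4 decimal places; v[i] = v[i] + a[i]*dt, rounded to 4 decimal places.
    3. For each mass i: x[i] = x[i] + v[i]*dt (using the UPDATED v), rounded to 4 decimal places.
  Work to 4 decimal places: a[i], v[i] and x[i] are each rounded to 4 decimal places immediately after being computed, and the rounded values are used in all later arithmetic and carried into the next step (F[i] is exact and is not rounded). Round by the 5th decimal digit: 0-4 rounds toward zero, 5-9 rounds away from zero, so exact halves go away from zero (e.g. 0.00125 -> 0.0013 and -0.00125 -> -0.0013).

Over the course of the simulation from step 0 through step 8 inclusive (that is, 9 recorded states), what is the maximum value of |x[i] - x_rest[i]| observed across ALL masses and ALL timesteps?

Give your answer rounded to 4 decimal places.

Step 0: x=[7.0000 13.0000 17.0000 25.0000] v=[0.0000 0.0000 0.0000 0.0000]
Step 1: x=[6.9200 12.8400 17.3200 24.8400] v=[-0.4000 -0.8000 1.6000 -0.8000]
Step 2: x=[6.7600 12.5648 17.8832 24.5584] v=[-0.8000 -1.3760 2.8160 -1.4080]
Step 3: x=[6.5236 12.2507 18.5549 24.2228] v=[-1.1821 -1.5706 3.3587 -1.6781]
Step 4: x=[6.2235 11.9827 19.1757 23.9137] v=[-1.5007 -1.3398 3.1042 -1.5453]
Step 5: x=[5.8862 11.8294 19.6001 23.7056] v=[-1.6864 -0.7663 2.1222 -1.0405]
Step 6: x=[5.5535 11.8223 19.7313 23.6491] v=[-1.6636 -0.0353 0.6561 -0.2827]
Step 7: x=[5.2780 11.9465 19.5432 23.7591] v=[-1.3775 0.6208 -0.9404 0.5502]
Step 8: x=[5.1137 12.1449 19.0847 24.0119] v=[-0.8213 0.9921 -2.2927 1.2638]
Max displacement = 1.7313

Answer: 1.7313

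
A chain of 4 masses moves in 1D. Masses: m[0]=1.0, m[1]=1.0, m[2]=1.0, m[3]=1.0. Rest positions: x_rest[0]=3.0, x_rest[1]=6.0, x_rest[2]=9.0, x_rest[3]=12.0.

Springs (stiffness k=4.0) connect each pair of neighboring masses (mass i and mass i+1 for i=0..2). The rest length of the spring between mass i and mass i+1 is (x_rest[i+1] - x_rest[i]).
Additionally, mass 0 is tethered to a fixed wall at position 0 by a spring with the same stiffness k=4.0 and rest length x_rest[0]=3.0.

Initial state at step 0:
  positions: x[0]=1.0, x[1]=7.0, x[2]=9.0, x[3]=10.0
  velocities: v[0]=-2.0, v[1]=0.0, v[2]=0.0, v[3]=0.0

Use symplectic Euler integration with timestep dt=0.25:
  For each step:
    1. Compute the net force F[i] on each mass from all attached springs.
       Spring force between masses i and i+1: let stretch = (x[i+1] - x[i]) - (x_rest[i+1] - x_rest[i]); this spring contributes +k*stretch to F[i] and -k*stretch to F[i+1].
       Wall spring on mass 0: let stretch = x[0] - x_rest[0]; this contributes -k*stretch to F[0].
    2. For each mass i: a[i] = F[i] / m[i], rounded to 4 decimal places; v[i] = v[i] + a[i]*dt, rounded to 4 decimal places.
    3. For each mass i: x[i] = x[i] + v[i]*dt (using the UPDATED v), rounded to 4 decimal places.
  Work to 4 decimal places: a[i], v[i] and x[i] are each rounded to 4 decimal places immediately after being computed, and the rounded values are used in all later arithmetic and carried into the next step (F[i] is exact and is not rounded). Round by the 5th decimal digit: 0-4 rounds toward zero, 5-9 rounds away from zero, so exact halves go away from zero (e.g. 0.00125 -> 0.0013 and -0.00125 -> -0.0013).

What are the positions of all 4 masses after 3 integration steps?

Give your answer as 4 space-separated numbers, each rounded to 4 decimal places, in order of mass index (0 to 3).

Step 0: x=[1.0000 7.0000 9.0000 10.0000] v=[-2.0000 0.0000 0.0000 0.0000]
Step 1: x=[1.7500 6.0000 8.7500 10.5000] v=[3.0000 -4.0000 -1.0000 2.0000]
Step 2: x=[3.1250 4.6250 8.2500 11.3125] v=[5.5000 -5.5000 -2.0000 3.2500]
Step 3: x=[4.0938 3.7813 7.6094 12.1094] v=[3.8750 -3.3750 -2.5625 3.1875]

Answer: 4.0938 3.7813 7.6094 12.1094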